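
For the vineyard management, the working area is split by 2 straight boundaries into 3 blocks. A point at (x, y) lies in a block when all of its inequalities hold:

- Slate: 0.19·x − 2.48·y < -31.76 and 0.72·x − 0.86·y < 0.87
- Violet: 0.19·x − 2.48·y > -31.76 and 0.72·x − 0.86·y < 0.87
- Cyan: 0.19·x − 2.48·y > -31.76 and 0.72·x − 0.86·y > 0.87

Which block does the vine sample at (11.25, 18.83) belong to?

Slate

0.19·11.25 − 2.48·18.83 = -44.561, which is < -31.76
0.72·11.25 − 0.86·18.83 = -8.094, which is < 0.87
This sign pattern matches Slate.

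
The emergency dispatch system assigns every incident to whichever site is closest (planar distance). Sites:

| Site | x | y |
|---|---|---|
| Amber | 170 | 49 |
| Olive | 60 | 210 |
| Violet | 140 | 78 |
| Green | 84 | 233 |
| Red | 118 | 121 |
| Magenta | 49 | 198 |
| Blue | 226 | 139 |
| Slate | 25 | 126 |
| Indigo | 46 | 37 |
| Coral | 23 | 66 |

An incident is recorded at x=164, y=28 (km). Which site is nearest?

Amber

Squared distances to each site:
Amber: 477.000; Olive: 43940.000; Violet: 3076.000; Green: 48425.000; Red: 10765.000; Magenta: 42125.000; Blue: 16165.000; Slate: 28925.000; Indigo: 14005.000; Coral: 21325.000.
Minimum at Amber.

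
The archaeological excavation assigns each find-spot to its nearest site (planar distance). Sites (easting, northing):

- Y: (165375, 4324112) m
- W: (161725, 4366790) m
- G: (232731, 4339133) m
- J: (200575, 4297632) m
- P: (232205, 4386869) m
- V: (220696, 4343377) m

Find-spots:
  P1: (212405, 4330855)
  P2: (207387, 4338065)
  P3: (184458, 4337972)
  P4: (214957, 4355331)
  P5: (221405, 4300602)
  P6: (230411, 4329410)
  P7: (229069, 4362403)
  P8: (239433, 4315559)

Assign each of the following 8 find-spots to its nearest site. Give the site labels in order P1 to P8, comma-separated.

V, V, Y, V, J, G, V, G

P1 → V (d²=225541165.00)
P2 → V (d²=205346825.00)
P3 → Y (d²=556260489.00)
P4 → V (d²=175834237.00)
P5 → J (d²=442709800.00)
P6 → G (d²=99919129.00)
P7 → V (d²=432095805.00)
P8 → G (d²=600650280.00)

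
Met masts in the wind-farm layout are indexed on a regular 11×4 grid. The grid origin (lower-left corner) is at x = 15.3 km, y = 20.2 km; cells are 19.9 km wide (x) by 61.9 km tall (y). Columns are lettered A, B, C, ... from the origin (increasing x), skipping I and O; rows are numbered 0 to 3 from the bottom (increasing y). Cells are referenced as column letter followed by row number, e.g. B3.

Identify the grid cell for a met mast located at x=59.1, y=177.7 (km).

C2

Column index: ⌊(59.1 − 15.3) / 19.9⌋ = ⌊2.201⌋ = 2 → column C
Row offset from origin: ⌊(177.7 − 20.2) / 61.9⌋ = ⌊2.544⌋ = 2 → row 2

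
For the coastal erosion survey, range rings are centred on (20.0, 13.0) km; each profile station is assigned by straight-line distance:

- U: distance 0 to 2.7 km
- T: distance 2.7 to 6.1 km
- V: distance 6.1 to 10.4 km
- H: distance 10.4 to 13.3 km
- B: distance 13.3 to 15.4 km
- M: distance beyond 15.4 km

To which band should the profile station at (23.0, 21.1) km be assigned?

Distance = √((23.0−20.0)² + (21.1−13.0)²) = √(9.000 + 65.610) = 8.638 km.
6.1 ≤ 8.638 < 10.4 → V.

V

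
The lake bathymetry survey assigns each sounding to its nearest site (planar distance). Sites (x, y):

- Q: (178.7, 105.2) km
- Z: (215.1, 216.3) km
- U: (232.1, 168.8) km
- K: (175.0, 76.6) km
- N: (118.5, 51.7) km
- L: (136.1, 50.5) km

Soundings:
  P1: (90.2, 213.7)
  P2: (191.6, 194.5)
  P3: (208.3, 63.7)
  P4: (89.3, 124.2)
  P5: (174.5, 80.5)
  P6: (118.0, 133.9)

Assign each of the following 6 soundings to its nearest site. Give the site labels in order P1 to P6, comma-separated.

Z, Z, K, N, K, Q

P1 → Z (d²=15606.77)
P2 → Z (d²=1027.49)
P3 → K (d²=1275.30)
P4 → N (d²=6108.89)
P5 → K (d²=15.46)
P6 → Q (d²=4508.18)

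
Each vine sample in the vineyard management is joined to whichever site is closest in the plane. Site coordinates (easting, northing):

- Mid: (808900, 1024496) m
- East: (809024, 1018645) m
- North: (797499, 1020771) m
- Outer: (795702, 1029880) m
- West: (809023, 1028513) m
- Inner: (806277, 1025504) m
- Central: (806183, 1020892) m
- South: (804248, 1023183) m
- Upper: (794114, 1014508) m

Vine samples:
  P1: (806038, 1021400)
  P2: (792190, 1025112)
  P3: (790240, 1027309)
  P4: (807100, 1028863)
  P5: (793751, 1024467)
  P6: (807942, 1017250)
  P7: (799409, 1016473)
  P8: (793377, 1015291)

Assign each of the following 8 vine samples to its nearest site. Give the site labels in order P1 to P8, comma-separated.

P1 → Central (d²=279089.00)
P2 → Outer (d²=35067968.00)
P3 → Outer (d²=36443485.00)
P4 → West (d²=3820429.00)
P5 → North (d²=27707920.00)
P6 → East (d²=3116749.00)
P7 → North (d²=22120904.00)
P8 → Upper (d²=1156258.00)

Central, Outer, Outer, West, North, East, North, Upper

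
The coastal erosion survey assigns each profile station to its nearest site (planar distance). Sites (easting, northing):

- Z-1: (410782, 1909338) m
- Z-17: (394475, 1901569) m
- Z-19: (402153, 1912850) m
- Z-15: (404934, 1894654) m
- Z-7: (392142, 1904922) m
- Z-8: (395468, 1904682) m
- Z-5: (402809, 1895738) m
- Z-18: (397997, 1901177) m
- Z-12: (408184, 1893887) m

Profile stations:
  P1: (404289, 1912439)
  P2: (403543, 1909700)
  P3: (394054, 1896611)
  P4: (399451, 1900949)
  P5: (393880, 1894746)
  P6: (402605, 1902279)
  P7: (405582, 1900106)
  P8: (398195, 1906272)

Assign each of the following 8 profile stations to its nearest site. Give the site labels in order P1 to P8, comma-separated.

Z-19, Z-19, Z-17, Z-18, Z-17, Z-18, Z-5, Z-8

P1 → Z-19 (d²=4731417.00)
P2 → Z-19 (d²=11854600.00)
P3 → Z-17 (d²=24759005.00)
P4 → Z-18 (d²=2166100.00)
P5 → Z-17 (d²=46907354.00)
P6 → Z-18 (d²=22448068.00)
P7 → Z-5 (d²=26768953.00)
P8 → Z-8 (d²=9964629.00)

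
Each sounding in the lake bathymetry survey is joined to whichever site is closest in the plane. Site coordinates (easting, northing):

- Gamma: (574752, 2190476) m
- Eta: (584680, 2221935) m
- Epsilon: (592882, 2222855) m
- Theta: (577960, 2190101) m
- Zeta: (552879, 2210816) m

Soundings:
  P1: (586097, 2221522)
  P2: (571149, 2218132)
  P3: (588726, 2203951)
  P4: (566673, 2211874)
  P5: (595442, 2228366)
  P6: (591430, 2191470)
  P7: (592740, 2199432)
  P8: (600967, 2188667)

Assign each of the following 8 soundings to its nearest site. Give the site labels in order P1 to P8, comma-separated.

Eta, Eta, Theta, Zeta, Epsilon, Theta, Theta, Theta

P1 → Eta (d²=2178458.00)
P2 → Eta (d²=197550770.00)
P3 → Theta (d²=307729256.00)
P4 → Zeta (d²=191393800.00)
P5 → Epsilon (d²=36924721.00)
P6 → Theta (d²=183315061.00)
P7 → Theta (d²=305515961.00)
P8 → Theta (d²=531378405.00)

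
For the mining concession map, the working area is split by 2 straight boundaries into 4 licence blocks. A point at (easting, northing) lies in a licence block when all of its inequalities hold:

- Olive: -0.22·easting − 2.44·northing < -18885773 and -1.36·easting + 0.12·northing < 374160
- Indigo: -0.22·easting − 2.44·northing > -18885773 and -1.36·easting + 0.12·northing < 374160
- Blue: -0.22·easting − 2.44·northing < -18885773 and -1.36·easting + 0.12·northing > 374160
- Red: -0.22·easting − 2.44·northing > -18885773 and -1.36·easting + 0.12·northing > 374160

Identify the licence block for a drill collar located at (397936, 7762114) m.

Blue

-0.22·397936 − 2.44·7762114 = -19027104.080, which is < -18885773
-1.36·397936 + 0.12·7762114 = 390260.720, which is > 374160
This sign pattern matches Blue.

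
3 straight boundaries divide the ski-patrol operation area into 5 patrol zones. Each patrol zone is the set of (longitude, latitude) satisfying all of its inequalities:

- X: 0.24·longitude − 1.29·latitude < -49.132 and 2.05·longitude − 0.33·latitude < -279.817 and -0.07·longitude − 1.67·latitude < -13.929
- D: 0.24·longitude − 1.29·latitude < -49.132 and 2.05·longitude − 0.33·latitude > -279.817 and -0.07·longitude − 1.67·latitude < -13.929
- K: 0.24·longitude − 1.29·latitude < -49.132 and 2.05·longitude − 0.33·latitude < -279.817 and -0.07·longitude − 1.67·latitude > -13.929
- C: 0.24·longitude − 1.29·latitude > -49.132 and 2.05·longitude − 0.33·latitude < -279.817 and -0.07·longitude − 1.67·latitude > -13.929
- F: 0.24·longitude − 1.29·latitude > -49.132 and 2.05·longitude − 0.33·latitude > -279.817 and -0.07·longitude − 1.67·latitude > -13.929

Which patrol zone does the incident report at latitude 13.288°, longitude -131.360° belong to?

0.24·-131.360 − 1.29·13.288 = -48.668, which is > -49.132
2.05·-131.360 − 0.33·13.288 = -273.673, which is > -279.817
-0.07·-131.360 − 1.67·13.288 = -12.996, which is > -13.929
This sign pattern matches F.

F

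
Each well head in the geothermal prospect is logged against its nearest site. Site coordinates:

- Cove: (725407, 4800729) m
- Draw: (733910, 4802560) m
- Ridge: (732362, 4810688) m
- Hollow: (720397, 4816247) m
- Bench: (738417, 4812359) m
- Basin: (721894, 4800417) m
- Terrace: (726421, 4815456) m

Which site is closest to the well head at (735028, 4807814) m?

Squared distances to each site:
Cove: 142760866.000; Draw: 28854440.000; Ridge: 15367432.000; Hollow: 285181650.000; Bench: 32142346.000; Basin: 227217565.000; Terrace: 132480613.000.
Minimum at Ridge.

Ridge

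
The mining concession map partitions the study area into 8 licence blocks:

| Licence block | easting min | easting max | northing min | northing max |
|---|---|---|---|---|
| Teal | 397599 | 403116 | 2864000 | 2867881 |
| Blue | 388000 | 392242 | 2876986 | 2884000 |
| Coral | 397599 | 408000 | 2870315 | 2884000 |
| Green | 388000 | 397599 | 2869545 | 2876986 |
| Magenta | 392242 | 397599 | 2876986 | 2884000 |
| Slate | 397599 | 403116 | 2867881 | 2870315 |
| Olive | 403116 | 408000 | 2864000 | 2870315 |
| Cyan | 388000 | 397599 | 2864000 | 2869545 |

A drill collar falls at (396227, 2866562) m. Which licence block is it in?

Cyan

The point has easting = 396227 and northing = 2866562.
Only Cyan satisfies 388000 ≤ easting ≤ 397599 and 2864000 ≤ northing ≤ 2869545.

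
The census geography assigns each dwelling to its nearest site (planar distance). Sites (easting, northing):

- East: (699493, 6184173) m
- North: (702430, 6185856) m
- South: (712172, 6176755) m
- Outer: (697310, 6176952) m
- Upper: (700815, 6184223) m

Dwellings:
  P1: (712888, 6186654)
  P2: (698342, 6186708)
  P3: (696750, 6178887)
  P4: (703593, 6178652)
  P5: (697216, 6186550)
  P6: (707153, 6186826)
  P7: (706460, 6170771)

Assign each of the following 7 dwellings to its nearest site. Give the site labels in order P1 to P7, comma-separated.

P1 → South (d²=98502857.00)
P2 → East (d²=7751026.00)
P3 → Outer (d²=4057825.00)
P4 → Upper (d²=38753325.00)
P5 → East (d²=10834858.00)
P6 → North (d²=23247629.00)
P7 → South (d²=68435200.00)

South, East, Outer, Upper, East, North, South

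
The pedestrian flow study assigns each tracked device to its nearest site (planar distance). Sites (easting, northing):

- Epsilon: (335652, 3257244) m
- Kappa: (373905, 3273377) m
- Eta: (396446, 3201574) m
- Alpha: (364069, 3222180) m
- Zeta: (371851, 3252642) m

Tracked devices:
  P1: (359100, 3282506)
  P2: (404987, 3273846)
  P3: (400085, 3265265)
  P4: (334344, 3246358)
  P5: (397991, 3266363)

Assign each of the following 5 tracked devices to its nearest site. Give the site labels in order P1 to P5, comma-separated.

P1 → Kappa (d²=302526666.00)
P2 → Kappa (d²=966310685.00)
P3 → Kappa (d²=751196944.00)
P4 → Epsilon (d²=120215860.00)
P5 → Kappa (d²=629331592.00)

Kappa, Kappa, Kappa, Epsilon, Kappa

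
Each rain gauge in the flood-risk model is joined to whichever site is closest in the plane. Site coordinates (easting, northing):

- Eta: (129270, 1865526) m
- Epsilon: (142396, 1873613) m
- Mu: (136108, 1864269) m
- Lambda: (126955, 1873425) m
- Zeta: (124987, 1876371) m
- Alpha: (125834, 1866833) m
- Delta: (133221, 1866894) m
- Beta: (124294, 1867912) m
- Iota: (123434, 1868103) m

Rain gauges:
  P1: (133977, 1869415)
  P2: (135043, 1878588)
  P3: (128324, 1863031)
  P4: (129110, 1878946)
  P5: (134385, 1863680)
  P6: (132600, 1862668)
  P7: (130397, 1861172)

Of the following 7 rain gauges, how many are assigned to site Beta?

0

P1 → Delta
P2 → Epsilon
P3 → Eta
P4 → Zeta
P5 → Mu
P6 → Mu
P7 → Eta
0 of the 7 go to Beta.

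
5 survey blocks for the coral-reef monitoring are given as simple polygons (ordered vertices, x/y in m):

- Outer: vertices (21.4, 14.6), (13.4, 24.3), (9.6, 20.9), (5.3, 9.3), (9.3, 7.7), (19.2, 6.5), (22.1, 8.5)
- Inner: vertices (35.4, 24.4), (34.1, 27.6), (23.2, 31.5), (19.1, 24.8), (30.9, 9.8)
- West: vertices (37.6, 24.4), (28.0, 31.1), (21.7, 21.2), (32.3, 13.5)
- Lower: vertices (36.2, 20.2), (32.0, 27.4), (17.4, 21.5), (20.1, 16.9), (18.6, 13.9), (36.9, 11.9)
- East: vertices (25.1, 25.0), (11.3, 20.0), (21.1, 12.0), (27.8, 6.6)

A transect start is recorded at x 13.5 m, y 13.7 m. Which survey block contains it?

Outer

Cast a ray rightward from (13.5, 13.7). For each polygon, the edges (by vertex number in listed order) whose endpoints lie on opposite sides of y = 13.7, where each meets that height, and whether that is right or left of the point:
Outer: 3–4 at x≈6.93 (left), 7–1 at x≈21.50 (right) → 1 crossing.
Inner: 4–5 at x≈27.83 (right), 5–1 at x≈32.10 (right) → 2 crossings.
West: 3–4 at x≈32.02 (right), 4–1 at x≈32.40 (right) → 2 crossings.
Lower: 5–6 at x≈20.43 (right), 6–1 at x≈36.75 (right) → 2 crossings.
East: 2–3 at x≈19.02 (right), 4–1 at x≈26.76 (right) → 2 crossings.
Only Outer has an odd count, so the point is inside Outer.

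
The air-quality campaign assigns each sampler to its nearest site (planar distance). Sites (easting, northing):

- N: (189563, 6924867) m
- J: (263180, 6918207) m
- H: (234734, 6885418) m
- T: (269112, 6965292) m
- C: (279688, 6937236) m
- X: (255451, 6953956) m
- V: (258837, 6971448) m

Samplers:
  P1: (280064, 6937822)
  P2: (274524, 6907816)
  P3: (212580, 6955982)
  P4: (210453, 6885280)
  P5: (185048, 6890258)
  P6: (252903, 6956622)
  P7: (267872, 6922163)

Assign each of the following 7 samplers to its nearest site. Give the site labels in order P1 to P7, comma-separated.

P1 → C (d²=484772.00)
P2 → J (d²=236659217.00)
P3 → N (d²=1497925514.00)
P4 → H (d²=589586005.00)
P5 → N (d²=1218168106.00)
P6 → X (d²=13599860.00)
P7 → J (d²=37664800.00)

C, J, N, H, N, X, J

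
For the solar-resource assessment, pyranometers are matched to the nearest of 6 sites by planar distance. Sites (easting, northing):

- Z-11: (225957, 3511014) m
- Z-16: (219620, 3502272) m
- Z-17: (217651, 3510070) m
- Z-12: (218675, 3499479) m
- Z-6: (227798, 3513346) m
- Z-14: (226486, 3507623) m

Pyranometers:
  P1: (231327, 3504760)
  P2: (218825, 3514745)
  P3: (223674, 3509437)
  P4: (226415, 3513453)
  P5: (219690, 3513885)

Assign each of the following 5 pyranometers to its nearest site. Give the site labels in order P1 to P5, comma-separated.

P1 → Z-14 (d²=31632050.00)
P2 → Z-17 (d²=23233901.00)
P3 → Z-11 (d²=7699018.00)
P4 → Z-6 (d²=1924138.00)
P5 → Z-17 (d²=18711746.00)

Z-14, Z-17, Z-11, Z-6, Z-17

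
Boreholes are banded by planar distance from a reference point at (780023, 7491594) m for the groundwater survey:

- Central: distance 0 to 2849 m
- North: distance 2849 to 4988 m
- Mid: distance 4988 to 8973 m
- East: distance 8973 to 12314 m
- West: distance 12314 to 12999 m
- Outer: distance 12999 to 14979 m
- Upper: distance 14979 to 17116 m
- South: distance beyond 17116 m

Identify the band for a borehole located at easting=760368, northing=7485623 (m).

Distance = √((760368−780023)² + (7485623−7491594)²) = √(386319025.000 + 35652841.000) = 20541.954 m.
17116 ≤ 20541.954 < ∞ → South.

South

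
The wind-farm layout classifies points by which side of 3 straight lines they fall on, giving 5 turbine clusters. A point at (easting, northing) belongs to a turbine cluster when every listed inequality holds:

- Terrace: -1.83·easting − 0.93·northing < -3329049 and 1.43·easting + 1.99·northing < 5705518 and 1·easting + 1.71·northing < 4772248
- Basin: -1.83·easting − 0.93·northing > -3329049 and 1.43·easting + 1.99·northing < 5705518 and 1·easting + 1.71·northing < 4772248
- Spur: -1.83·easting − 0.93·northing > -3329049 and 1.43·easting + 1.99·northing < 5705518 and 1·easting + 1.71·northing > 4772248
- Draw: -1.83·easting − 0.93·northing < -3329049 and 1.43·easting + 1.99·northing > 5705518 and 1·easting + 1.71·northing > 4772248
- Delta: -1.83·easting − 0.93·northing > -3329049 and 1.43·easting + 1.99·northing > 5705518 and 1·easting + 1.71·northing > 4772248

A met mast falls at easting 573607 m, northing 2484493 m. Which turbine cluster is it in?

-1.83·573607 − 0.93·2484493 = -3360279.300, which is < -3329049
1.43·573607 + 1.99·2484493 = 5764399.080, which is > 5705518
1·573607 + 1.71·2484493 = 4822090.030, which is > 4772248
This sign pattern matches Draw.

Draw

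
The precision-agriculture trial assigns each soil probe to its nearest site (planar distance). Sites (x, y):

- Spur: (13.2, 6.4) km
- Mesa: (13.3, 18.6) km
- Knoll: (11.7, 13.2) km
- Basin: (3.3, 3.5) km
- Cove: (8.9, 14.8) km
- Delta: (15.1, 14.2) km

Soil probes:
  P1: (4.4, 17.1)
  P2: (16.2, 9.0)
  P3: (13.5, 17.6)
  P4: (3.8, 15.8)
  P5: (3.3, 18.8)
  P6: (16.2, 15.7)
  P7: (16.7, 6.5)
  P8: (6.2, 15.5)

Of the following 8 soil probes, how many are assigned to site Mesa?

P1 → Cove
P2 → Spur
P3 → Mesa
P4 → Cove
P5 → Cove
P6 → Delta
P7 → Spur
P8 → Cove
1 of the 8 goes to Mesa.

1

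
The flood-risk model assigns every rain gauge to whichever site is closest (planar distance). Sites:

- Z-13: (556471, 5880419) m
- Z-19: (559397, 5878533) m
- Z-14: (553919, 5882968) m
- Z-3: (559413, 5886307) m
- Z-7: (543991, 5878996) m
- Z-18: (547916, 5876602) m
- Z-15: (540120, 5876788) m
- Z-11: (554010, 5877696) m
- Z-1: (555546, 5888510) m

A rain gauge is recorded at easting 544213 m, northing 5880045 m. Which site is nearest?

Squared distances to each site:
Z-13: 150398440.000; Z-19: 232840000.000; Z-14: 102750365.000; Z-3: 270252644.000; Z-7: 1149685.000; Z-18: 25566458.000; Z-15: 27360698.000; Z-11: 101499010.000; Z-1: 200093114.000.
Minimum at Z-7.

Z-7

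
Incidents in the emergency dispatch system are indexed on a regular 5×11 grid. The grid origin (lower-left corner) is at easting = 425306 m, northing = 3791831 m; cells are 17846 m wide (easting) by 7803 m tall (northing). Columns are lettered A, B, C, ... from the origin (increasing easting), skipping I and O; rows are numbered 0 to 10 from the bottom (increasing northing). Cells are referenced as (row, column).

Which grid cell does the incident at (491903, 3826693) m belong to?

(4, D)

Column index: ⌊(491903 − 425306) / 17846⌋ = ⌊3.732⌋ = 3 → column D
Row offset from origin: ⌊(3826693 − 3791831) / 7803⌋ = ⌊4.468⌋ = 4 → row 4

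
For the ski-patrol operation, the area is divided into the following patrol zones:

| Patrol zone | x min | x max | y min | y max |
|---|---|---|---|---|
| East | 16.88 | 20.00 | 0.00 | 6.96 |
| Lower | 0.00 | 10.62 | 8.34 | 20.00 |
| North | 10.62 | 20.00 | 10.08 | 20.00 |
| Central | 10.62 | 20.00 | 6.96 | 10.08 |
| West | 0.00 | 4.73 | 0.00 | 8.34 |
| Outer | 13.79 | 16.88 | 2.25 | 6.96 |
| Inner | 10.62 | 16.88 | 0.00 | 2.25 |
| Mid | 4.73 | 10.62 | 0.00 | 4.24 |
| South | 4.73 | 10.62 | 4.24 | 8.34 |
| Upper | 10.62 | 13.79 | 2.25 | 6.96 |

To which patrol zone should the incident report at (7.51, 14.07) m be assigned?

Lower

The point has x = 7.51 and y = 14.07.
Only Lower satisfies 0.00 ≤ x ≤ 10.62 and 8.34 ≤ y ≤ 20.00.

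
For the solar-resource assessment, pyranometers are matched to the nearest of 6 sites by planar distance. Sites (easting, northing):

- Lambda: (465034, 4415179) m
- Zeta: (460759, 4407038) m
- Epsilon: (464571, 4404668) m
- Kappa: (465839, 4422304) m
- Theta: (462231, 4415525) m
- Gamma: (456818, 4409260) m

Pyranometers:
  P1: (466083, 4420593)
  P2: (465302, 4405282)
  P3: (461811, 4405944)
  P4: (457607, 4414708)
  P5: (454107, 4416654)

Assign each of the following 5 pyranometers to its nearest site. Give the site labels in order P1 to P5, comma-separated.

Kappa, Epsilon, Zeta, Theta, Gamma

P1 → Kappa (d²=2987057.00)
P2 → Epsilon (d²=911357.00)
P3 → Zeta (d²=2303540.00)
P4 → Theta (d²=22048865.00)
P5 → Gamma (d²=62020757.00)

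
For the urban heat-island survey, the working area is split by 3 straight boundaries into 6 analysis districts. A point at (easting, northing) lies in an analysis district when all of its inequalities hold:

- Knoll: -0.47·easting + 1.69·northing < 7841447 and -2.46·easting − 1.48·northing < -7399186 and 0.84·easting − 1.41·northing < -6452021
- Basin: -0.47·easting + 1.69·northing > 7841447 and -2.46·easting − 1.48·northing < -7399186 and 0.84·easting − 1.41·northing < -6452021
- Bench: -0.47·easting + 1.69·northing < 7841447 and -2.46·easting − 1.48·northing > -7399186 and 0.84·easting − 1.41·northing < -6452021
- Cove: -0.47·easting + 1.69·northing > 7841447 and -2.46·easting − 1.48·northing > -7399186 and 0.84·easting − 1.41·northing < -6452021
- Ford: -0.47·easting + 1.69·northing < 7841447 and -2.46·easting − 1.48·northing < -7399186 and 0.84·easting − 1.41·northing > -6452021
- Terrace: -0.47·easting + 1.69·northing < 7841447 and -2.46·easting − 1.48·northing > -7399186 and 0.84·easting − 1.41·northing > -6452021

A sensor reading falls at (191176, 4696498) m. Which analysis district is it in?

-0.47·191176 + 1.69·4696498 = 7847228.900, which is > 7841447
-2.46·191176 − 1.48·4696498 = -7421110.000, which is < -7399186
0.84·191176 − 1.41·4696498 = -6461474.340, which is < -6452021
This sign pattern matches Basin.

Basin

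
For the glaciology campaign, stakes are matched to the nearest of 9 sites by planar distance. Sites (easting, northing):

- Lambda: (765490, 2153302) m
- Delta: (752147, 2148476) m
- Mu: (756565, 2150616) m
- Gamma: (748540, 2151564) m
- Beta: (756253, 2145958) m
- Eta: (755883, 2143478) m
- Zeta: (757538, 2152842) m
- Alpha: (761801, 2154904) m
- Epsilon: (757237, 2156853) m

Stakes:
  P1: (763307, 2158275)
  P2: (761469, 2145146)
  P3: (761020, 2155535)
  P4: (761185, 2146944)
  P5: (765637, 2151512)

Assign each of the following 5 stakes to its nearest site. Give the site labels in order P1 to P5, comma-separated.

P1 → Alpha (d²=13631677.00)
P2 → Beta (d²=27866000.00)
P3 → Alpha (d²=1008122.00)
P4 → Beta (d²=25296820.00)
P5 → Lambda (d²=3225709.00)

Alpha, Beta, Alpha, Beta, Lambda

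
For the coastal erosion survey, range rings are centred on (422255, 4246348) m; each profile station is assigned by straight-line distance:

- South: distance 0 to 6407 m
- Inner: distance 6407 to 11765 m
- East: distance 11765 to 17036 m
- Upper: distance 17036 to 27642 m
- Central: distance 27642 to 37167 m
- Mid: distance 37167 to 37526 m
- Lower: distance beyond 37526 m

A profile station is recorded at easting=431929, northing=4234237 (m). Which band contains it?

Distance = √((431929−422255)² + (4234237−4246348)²) = √(93586276.000 + 146676321.000) = 15500.406 m.
11765 ≤ 15500.406 < 17036 → East.

East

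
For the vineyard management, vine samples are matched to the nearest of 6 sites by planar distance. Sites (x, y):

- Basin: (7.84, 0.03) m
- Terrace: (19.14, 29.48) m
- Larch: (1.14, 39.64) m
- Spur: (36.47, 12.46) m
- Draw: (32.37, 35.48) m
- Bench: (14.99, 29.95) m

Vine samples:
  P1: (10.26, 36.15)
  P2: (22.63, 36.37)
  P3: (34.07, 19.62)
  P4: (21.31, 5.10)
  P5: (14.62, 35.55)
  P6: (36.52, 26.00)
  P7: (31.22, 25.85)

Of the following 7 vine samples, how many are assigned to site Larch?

0

P1 → Bench
P2 → Terrace
P3 → Spur
P4 → Basin
P5 → Bench
P6 → Draw
P7 → Draw
0 of the 7 go to Larch.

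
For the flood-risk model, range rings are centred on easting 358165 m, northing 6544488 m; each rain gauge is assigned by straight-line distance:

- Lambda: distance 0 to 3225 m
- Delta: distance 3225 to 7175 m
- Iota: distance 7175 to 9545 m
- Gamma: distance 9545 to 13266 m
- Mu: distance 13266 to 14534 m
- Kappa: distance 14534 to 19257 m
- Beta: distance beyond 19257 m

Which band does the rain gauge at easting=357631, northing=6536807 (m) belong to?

Distance = √((357631−358165)² + (6536807−6544488)²) = √(285156.000 + 58997761.000) = 7699.540 m.
7175 ≤ 7699.540 < 9545 → Iota.

Iota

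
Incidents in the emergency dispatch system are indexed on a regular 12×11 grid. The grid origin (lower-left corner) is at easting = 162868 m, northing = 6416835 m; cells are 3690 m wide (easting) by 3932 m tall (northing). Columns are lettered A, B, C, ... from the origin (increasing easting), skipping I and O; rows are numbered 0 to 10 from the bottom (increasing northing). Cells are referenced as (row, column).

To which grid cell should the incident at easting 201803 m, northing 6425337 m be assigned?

Column index: ⌊(201803 − 162868) / 3690⌋ = ⌊10.551⌋ = 10 → column L
Row offset from origin: ⌊(6425337 − 6416835) / 3932⌋ = ⌊2.162⌋ = 2 → row 2

(2, L)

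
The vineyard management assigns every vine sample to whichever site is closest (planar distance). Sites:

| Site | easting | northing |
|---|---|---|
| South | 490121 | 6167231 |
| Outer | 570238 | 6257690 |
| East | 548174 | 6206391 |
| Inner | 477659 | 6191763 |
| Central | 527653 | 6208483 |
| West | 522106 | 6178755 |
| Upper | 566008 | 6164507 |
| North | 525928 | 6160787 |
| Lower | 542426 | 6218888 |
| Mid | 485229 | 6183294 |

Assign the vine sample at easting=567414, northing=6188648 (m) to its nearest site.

Squared distances to each site:
South: 6432895738.000; Outer: 4774772740.000; East: 684991649.000; Inner: 8065663250.000; Central: 1974364346.000; West: 2150686313.000; Upper: 584764717.000; North: 2497323517.000; Lower: 1538857744.000; Mid: 6783039541.000.
Minimum at Upper.

Upper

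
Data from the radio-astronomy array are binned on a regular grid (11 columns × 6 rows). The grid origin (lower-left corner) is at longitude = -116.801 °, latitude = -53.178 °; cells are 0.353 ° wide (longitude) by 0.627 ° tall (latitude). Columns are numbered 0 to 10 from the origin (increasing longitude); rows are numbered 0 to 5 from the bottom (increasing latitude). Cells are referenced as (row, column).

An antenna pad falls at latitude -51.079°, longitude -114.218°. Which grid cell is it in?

(3, 7)

Column index: ⌊(-114.218 − -116.801) / 0.353⌋ = ⌊7.317⌋ = 7
Row offset from origin: ⌊(-51.079 − -53.178) / 0.627⌋ = ⌊3.348⌋ = 3 → row 3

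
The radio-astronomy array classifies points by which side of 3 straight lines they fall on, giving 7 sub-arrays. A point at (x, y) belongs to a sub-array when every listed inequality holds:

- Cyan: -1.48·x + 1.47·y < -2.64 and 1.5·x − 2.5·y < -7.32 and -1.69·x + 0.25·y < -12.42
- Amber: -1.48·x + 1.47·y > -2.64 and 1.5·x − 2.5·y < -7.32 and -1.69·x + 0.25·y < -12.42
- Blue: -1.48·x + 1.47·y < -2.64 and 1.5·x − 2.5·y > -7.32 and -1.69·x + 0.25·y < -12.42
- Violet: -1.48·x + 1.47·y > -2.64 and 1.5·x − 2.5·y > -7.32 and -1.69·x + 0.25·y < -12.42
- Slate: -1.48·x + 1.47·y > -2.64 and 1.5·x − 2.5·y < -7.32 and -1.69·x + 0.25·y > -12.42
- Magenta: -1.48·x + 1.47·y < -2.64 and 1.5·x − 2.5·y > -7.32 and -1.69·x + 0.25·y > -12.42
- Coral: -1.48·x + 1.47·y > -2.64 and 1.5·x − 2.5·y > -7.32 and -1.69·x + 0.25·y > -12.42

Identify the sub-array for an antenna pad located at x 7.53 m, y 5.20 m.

-1.48·7.53 + 1.47·5.20 = -3.500, which is < -2.64
1.5·7.53 − 2.5·5.20 = -1.705, which is > -7.32
-1.69·7.53 + 0.25·5.20 = -11.426, which is > -12.42
This sign pattern matches Magenta.

Magenta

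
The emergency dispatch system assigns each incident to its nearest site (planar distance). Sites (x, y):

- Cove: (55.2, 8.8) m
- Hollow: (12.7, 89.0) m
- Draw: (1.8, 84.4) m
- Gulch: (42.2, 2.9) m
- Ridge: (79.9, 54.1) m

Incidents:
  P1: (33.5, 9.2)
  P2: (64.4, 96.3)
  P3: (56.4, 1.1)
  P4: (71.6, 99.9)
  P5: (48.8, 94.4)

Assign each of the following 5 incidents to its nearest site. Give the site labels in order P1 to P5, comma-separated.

Gulch, Ridge, Cove, Ridge, Hollow

P1 → Gulch (d²=115.38)
P2 → Ridge (d²=2021.09)
P3 → Cove (d²=60.73)
P4 → Ridge (d²=2166.53)
P5 → Hollow (d²=1332.37)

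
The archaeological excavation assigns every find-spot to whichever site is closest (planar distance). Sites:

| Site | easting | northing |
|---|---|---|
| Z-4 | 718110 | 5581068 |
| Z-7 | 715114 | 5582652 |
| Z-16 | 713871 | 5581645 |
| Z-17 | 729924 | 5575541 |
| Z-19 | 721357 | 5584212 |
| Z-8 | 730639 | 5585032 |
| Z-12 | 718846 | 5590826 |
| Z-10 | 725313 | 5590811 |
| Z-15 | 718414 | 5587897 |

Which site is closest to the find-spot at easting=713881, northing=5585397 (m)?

Z-7

Squared distances to each site:
Z-4: 36624682.000; Z-7: 9055314.000; Z-16: 14077604.000; Z-17: 354518585.000; Z-19: 57294801.000; Z-8: 280963789.000; Z-12: 54125266.000; Z-10: 160002020.000; Z-15: 26798089.000.
Minimum at Z-7.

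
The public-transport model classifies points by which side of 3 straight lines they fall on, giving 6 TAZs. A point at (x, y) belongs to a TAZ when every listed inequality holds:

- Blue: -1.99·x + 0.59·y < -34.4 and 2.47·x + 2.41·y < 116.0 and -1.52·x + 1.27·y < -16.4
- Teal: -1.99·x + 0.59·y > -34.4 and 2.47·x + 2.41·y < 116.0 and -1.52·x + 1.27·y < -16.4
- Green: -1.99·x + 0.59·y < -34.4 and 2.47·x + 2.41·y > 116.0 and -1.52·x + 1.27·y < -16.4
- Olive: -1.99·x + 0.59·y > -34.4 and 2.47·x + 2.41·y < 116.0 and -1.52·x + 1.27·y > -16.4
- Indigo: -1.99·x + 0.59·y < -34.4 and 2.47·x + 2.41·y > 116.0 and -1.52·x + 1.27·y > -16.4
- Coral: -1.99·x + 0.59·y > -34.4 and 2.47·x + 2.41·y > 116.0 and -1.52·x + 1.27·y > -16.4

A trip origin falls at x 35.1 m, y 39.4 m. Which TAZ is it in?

Indigo

-1.99·35.1 + 0.59·39.4 = -46.603, which is < -34.4
2.47·35.1 + 2.41·39.4 = 181.651, which is > 116.0
-1.52·35.1 + 1.27·39.4 = -3.314, which is > -16.4
This sign pattern matches Indigo.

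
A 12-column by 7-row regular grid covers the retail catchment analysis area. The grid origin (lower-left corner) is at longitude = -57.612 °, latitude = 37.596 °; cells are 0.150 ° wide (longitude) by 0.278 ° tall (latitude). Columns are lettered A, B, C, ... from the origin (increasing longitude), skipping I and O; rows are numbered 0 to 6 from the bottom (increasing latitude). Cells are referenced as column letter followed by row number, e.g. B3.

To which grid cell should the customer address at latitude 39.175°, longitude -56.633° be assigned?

Column index: ⌊(-56.633 − -57.612) / 0.150⌋ = ⌊6.527⌋ = 6 → column G
Row offset from origin: ⌊(39.175 − 37.596) / 0.278⌋ = ⌊5.680⌋ = 5 → row 5

G5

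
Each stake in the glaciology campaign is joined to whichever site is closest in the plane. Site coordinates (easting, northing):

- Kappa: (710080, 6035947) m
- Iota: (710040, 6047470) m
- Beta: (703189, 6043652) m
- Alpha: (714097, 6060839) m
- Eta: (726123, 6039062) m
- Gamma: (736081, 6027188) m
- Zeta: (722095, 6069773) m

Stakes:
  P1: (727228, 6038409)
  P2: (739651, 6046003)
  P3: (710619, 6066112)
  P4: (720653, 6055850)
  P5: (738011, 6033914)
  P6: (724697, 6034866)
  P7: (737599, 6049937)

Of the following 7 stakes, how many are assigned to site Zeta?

0

P1 → Eta
P2 → Eta
P3 → Alpha
P4 → Alpha
P5 → Gamma
P6 → Eta
P7 → Eta
0 of the 7 go to Zeta.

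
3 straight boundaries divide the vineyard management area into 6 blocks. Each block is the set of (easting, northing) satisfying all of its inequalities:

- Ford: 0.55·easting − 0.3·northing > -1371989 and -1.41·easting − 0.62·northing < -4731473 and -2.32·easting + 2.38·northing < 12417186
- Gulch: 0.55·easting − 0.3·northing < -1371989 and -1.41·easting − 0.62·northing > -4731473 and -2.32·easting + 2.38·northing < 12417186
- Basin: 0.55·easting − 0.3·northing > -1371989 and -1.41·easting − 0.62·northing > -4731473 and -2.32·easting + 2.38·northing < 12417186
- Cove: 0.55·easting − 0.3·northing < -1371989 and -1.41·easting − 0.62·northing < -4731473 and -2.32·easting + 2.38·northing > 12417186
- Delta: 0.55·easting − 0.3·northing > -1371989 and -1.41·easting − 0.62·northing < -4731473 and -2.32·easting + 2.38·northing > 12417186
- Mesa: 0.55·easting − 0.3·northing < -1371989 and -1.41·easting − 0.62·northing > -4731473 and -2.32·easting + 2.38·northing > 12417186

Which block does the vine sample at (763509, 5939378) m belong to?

Ford

0.55·763509 − 0.3·5939378 = -1361883.450, which is > -1371989
-1.41·763509 − 0.62·5939378 = -4758962.050, which is < -4731473
-2.32·763509 + 2.38·5939378 = 12364378.760, which is < 12417186
This sign pattern matches Ford.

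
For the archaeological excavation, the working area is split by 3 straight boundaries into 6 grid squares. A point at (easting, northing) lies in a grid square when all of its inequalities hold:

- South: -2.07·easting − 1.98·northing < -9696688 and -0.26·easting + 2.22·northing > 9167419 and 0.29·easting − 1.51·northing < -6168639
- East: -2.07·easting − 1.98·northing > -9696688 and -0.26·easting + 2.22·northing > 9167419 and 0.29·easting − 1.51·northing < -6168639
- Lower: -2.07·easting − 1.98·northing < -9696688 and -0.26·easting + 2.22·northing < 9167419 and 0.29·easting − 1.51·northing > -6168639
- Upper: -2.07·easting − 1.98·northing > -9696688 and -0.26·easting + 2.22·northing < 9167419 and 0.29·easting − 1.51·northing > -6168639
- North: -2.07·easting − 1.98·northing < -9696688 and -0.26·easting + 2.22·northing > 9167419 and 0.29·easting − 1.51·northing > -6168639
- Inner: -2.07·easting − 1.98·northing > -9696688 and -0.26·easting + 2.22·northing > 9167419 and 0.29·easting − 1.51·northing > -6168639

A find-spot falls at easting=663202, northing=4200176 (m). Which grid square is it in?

-2.07·663202 − 1.98·4200176 = -9689176.620, which is > -9696688
-0.26·663202 + 2.22·4200176 = 9151958.200, which is < 9167419
0.29·663202 − 1.51·4200176 = -6149937.180, which is > -6168639
This sign pattern matches Upper.

Upper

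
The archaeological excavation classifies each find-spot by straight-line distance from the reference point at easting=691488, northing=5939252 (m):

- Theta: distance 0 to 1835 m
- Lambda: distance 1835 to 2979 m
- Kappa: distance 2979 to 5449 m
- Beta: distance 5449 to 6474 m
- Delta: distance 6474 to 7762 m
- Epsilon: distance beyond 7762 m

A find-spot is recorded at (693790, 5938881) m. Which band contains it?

Distance = √((693790−691488)² + (5938881−5939252)²) = √(5299204.000 + 137641.000) = 2331.704 m.
1835 ≤ 2331.704 < 2979 → Lambda.

Lambda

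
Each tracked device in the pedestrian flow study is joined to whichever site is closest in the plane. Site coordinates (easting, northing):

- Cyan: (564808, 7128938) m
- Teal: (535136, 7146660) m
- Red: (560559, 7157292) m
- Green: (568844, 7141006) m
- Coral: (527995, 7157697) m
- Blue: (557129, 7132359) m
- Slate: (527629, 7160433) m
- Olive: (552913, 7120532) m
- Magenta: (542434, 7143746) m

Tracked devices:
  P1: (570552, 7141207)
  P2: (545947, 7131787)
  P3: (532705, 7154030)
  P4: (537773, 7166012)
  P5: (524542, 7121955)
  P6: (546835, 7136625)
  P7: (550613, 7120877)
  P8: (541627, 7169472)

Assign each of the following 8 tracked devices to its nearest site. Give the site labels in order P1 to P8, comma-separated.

P1 → Green (d²=2957665.00)
P2 → Blue (d²=125364308.00)
P3 → Coral (d²=35630989.00)
P4 → Slate (d²=134025977.00)
P5 → Teal (d²=722569861.00)
P6 → Magenta (d²=70077442.00)
P7 → Olive (d²=5409025.00)
P8 → Slate (d²=277647525.00)

Green, Blue, Coral, Slate, Teal, Magenta, Olive, Slate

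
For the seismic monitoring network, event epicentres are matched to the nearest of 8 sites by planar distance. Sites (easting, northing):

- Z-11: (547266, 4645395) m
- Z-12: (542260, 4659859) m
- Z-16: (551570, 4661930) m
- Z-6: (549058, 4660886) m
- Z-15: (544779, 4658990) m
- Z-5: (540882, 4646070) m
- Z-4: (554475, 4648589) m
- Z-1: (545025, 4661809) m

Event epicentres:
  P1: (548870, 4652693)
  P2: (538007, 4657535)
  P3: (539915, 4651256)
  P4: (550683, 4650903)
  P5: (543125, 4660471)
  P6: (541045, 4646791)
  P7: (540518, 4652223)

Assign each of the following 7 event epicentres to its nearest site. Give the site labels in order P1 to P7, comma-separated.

Z-4, Z-12, Z-5, Z-4, Z-12, Z-5, Z-5

P1 → Z-4 (d²=48258841.00)
P2 → Z-12 (d²=23488985.00)
P3 → Z-5 (d²=27829685.00)
P4 → Z-4 (d²=19733860.00)
P5 → Z-12 (d²=1122769.00)
P6 → Z-5 (d²=546410.00)
P7 → Z-5 (d²=37991905.00)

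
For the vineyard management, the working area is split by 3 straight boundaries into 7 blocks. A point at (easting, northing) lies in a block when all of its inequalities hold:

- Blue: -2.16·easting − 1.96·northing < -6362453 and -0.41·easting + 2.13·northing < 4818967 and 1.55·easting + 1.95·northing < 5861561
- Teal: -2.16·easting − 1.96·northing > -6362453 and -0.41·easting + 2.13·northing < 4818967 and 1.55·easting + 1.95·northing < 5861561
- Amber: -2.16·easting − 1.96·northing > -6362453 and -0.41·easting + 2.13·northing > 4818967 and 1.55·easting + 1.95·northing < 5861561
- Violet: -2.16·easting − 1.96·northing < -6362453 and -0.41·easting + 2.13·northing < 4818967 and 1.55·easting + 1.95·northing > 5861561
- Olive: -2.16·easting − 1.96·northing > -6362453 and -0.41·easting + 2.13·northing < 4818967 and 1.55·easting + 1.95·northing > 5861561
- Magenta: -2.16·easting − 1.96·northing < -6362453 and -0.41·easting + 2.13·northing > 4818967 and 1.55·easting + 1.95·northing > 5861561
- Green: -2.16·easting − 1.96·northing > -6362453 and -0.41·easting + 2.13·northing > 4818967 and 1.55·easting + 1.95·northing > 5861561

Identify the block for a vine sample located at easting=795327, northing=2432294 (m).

-2.16·795327 − 1.96·2432294 = -6485202.560, which is < -6362453
-0.41·795327 + 2.13·2432294 = 4854702.150, which is > 4818967
1.55·795327 + 1.95·2432294 = 5975730.150, which is > 5861561
This sign pattern matches Magenta.

Magenta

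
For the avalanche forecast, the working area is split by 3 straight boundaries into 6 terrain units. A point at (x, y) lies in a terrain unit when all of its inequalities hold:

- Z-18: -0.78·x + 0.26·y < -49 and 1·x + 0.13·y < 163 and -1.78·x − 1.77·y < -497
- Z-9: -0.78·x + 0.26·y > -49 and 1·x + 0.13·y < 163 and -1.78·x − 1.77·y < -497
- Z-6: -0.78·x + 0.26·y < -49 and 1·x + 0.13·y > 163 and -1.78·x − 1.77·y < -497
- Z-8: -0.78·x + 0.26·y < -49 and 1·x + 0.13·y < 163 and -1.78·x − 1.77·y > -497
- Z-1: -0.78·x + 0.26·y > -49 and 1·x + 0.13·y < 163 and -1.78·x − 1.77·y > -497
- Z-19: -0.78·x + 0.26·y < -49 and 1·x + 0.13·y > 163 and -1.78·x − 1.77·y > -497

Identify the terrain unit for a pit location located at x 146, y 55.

-0.78·146 + 0.26·55 = -99.580, which is < -49
1·146 + 0.13·55 = 153.150, which is < 163
-1.78·146 − 1.77·55 = -357.230, which is > -497
This sign pattern matches Z-8.

Z-8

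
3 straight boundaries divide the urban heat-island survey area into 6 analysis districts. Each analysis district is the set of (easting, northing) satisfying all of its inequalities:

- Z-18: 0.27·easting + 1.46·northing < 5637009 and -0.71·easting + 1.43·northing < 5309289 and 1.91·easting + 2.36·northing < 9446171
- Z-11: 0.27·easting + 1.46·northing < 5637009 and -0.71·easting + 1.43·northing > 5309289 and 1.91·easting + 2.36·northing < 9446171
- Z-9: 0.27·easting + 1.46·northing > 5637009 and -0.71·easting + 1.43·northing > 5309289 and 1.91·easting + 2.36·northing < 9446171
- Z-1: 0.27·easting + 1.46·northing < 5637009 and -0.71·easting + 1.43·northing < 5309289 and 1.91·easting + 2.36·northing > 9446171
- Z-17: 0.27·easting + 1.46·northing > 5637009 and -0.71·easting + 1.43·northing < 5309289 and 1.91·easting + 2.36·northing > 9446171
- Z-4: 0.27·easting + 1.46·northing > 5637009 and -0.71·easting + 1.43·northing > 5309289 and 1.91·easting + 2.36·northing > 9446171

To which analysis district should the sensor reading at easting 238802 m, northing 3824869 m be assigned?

Z-17

0.27·238802 + 1.46·3824869 = 5648785.280, which is > 5637009
-0.71·238802 + 1.43·3824869 = 5300013.250, which is < 5309289
1.91·238802 + 2.36·3824869 = 9482802.660, which is > 9446171
This sign pattern matches Z-17.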